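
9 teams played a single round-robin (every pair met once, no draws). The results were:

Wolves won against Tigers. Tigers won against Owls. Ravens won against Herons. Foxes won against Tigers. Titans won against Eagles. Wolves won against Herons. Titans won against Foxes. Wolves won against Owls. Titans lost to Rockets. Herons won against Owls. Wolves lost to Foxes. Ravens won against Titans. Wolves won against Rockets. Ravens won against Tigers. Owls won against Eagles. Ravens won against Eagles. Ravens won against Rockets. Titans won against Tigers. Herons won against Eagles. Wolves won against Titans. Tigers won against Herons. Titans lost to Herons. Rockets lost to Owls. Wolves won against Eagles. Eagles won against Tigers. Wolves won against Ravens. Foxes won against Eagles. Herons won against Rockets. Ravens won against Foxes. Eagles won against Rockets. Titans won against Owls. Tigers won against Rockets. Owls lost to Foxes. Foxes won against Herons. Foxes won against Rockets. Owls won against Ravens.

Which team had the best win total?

Win totals: Foxes 6, Owls 3, Tigers 3, Eagles 2, Wolves 7, Titans 4, Rockets 1, Herons 4, Ravens 6.
Wolves leads with 7 wins (next highest: 6).

Wolves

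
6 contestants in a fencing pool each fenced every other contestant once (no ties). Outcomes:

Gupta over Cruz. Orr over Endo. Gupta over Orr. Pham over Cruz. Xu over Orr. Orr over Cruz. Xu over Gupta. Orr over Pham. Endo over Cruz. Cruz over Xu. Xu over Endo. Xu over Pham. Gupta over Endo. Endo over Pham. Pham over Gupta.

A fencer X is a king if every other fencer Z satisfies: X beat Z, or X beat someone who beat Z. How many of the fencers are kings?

Pham reaches everyone (king).
Gupta reaches everyone (king).
Xu reaches everyone (king).
Cruz reaches everyone (king).
Endo cannot reach Orr in two steps.
Orr reaches everyone (king).
Kings: Pham, Gupta, Xu, Cruz, Orr — 5.

5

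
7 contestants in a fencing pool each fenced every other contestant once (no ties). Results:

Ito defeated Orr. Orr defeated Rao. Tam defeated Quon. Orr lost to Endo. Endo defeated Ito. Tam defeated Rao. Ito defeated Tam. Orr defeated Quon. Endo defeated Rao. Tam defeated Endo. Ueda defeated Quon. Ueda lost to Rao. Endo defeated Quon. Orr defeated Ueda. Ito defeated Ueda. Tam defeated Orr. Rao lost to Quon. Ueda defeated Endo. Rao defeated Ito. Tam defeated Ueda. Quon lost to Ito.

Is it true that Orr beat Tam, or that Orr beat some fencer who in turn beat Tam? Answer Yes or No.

Orr did not beat Tam directly.
Orr beat Ueda, Rao, Quon, but each of them lost to Tam. No two-step path.

No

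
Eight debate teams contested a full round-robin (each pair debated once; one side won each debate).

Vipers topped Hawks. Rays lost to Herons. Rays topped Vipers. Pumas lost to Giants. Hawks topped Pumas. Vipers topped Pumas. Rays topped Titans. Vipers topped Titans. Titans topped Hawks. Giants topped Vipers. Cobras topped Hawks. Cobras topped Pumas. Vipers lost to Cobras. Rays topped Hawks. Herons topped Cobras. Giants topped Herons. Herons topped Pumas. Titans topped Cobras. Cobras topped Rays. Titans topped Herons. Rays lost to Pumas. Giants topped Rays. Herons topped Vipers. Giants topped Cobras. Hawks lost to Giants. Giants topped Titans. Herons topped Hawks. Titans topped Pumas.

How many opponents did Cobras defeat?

4

Cobras' results: beat Pumas, Rays, Hawks, Vipers; lost to Giants, Titans, Herons.
That is 4 wins.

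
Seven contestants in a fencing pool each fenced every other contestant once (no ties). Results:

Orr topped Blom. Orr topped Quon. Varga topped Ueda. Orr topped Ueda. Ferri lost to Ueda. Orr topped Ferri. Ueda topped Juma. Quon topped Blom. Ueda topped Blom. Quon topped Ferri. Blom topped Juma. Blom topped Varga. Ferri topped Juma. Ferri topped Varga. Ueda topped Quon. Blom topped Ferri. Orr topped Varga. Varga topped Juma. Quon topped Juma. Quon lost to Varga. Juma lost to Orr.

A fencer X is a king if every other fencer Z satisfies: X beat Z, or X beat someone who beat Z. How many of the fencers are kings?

Juma cannot reach Blom, Quon, Orr, Ferri, Varga, Ueda in two steps.
Blom cannot reach Orr in two steps.
Quon cannot reach Orr, Ueda in two steps.
Orr reaches everyone (king).
Ferri cannot reach Blom, Orr in two steps.
Varga cannot reach Orr in two steps.
Ueda cannot reach Orr in two steps.
Kings: Orr — 1.

1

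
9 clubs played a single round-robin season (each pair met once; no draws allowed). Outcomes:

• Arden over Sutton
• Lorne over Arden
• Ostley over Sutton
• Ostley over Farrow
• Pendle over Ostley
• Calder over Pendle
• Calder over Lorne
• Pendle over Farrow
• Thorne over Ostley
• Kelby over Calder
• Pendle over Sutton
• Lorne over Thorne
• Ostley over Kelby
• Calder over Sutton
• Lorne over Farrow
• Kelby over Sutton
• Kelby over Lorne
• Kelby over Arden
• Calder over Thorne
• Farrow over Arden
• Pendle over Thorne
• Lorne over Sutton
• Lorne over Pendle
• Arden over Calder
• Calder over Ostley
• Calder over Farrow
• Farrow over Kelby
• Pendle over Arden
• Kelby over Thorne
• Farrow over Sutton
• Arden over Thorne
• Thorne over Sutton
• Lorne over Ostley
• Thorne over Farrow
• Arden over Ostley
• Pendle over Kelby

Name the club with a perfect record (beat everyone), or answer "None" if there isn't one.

Highest win total is Pendle with 6 (out of 8 possible).
Pendle lost to Lorne, Calder, so no club went undefeated.

None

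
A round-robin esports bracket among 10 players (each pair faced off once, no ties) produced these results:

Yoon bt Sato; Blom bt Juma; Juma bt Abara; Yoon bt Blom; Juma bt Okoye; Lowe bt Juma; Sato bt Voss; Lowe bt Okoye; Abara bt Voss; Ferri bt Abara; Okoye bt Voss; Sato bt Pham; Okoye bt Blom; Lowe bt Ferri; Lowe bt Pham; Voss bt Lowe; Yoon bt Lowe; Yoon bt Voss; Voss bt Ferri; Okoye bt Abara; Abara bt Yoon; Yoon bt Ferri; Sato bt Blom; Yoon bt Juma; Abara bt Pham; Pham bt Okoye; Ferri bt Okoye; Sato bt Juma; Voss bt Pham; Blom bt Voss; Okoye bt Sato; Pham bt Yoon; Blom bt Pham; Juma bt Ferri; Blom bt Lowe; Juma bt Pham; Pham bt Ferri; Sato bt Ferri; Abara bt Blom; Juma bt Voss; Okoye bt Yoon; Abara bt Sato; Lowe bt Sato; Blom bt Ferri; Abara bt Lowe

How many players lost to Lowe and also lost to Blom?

Lowe beat: Sato, Okoye, Juma, Pham, Ferri.
Blom beat: Juma, Pham, Voss, Lowe, Ferri.
Both beat: Juma, Pham, Ferri — 3.

3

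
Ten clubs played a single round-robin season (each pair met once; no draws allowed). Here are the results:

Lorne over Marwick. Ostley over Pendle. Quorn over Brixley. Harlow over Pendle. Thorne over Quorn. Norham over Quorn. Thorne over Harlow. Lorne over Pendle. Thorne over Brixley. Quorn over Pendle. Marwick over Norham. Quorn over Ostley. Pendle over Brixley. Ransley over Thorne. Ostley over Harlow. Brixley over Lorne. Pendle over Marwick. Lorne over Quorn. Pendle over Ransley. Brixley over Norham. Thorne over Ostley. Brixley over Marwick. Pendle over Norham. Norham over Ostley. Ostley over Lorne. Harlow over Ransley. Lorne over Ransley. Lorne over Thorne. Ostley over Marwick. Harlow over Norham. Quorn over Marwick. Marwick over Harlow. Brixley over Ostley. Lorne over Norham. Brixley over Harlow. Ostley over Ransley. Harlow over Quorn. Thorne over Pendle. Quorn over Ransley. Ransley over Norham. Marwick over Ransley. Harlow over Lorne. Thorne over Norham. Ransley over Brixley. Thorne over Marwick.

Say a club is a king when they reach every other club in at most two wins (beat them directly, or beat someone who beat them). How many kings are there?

9

Lorne reaches everyone (king).
Harlow reaches everyone (king).
Quorn reaches everyone (king).
Brixley reaches everyone (king).
Norham cannot reach Thorne in two steps.
Thorne reaches everyone (king).
Ostley reaches everyone (king).
Marwick reaches everyone (king).
Ransley reaches everyone (king).
Pendle reaches everyone (king).
Kings: Lorne, Harlow, Quorn, Brixley, Thorne, Ostley, Marwick, Ransley, Pendle — 9.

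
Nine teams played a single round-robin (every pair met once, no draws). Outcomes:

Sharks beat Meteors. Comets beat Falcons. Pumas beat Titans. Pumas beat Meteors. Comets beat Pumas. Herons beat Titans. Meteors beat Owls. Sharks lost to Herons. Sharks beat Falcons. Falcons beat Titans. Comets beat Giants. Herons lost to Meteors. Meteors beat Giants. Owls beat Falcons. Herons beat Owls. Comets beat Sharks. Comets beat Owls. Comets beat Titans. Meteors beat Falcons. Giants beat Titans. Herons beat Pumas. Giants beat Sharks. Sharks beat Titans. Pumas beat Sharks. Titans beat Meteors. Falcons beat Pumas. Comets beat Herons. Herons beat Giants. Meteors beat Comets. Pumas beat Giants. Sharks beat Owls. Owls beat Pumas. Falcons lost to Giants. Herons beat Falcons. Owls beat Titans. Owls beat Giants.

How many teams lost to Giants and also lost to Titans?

Giants beat: Titans, Sharks, Falcons.
Titans beat: Meteors.
No one was beaten by both.

0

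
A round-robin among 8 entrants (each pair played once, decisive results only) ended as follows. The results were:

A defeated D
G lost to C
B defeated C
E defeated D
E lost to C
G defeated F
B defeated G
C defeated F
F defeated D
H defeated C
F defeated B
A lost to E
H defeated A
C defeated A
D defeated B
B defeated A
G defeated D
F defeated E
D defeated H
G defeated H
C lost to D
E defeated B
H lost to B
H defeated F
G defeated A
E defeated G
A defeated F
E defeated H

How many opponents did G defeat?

G's results: beat A, D, F, H; lost to B, C, E.
That is 4 wins.

4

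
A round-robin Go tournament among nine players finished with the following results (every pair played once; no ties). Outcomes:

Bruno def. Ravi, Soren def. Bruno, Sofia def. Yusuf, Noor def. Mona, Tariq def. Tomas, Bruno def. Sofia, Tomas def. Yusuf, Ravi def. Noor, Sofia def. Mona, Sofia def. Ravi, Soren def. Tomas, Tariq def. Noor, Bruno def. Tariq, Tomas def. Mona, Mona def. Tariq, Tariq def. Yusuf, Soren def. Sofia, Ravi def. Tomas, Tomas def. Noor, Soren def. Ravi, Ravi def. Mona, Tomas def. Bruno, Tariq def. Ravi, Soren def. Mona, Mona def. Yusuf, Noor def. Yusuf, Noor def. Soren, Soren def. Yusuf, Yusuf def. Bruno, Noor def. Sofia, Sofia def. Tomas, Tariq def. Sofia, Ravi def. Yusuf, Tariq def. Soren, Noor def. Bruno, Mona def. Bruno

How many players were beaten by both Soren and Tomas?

Soren beat: Bruno, Sofia, Tomas, Mona, Yusuf, Ravi.
Tomas beat: Bruno, Noor, Mona, Yusuf.
Both beat: Bruno, Mona, Yusuf — 3.

3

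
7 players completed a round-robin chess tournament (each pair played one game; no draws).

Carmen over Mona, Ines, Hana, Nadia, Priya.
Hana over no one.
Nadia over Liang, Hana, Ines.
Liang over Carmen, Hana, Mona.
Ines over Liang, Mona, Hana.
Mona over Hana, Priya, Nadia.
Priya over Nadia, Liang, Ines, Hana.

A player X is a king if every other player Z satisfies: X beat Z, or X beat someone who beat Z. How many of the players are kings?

Ines reaches everyone (king).
Carmen reaches everyone (king).
Priya reaches everyone (king).
Hana cannot reach Ines, Carmen, Priya, Mona, Nadia, Liang in two steps.
Mona cannot reach Carmen in two steps.
Nadia cannot reach Priya in two steps.
Liang reaches everyone (king).
Kings: Ines, Carmen, Priya, Liang — 4.

4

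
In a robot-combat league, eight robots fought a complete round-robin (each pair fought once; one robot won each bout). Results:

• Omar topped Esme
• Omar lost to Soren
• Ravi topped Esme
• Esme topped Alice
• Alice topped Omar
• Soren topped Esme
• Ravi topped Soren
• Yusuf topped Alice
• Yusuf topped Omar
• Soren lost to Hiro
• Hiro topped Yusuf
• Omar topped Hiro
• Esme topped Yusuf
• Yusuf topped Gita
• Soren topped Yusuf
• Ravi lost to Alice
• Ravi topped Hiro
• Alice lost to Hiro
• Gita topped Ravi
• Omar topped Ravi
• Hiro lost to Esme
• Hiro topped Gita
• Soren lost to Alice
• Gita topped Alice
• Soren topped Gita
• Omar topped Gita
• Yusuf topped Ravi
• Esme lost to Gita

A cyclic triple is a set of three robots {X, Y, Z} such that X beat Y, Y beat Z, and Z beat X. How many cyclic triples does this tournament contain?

20

Win totals: Hiro 4, Esme 3, Gita 3, Yusuf 4, Alice 3, Ravi 3, Omar 4, Soren 4.
A robot with w wins dominates both others in C(w,2) triples; summing gives 6 + 3 + 3 + 6 + 3 + 3 + 6 + 6 = 36 transitive triples.
Total triples C(8,3) = 56, so cyclic triples = 56 − 36 = 20.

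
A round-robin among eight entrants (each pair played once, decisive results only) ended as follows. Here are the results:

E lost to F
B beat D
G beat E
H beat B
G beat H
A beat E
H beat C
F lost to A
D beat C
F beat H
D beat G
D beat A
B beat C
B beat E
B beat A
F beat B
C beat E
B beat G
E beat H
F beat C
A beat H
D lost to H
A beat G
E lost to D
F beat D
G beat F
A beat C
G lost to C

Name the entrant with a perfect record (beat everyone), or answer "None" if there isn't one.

Highest win total is F with 5 (out of 7 possible).
F lost to A, G, so no entrant went undefeated.

None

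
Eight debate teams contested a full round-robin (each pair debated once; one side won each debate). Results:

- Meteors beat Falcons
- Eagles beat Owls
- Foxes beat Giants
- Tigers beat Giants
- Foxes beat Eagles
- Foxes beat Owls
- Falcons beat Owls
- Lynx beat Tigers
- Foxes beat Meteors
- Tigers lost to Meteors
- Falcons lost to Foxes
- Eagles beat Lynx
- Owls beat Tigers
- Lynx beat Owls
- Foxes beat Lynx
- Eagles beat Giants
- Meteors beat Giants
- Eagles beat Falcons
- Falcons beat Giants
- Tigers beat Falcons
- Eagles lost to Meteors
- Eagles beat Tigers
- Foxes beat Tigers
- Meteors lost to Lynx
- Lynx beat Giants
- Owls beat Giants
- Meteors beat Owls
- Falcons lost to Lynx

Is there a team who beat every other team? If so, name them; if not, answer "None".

Foxes

Foxes has 7 wins out of 7 opponents — a perfect record.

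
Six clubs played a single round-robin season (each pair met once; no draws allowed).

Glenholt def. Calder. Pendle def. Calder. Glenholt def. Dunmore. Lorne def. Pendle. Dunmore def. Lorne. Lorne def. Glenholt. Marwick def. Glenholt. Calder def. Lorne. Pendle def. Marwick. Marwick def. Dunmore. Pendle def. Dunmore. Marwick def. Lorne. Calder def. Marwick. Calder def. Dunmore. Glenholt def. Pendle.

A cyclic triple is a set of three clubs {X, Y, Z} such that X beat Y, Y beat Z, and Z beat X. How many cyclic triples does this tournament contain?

7

Win totals: Lorne 2, Pendle 3, Dunmore 1, Calder 3, Marwick 3, Glenholt 3.
A club with w wins dominates both others in C(w,2) triples; summing gives 1 + 3 + 0 + 3 + 3 + 3 = 13 transitive triples.
Total triples C(6,3) = 20, so cyclic triples = 20 − 13 = 7.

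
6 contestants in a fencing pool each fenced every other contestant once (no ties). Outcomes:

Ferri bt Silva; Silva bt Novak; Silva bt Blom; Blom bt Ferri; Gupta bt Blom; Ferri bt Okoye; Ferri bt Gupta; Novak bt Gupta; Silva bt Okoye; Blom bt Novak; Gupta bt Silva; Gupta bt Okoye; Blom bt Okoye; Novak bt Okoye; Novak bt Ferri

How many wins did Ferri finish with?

3

Ferri's results: beat Silva, Okoye, Gupta; lost to Novak, Blom.
That is 3 wins.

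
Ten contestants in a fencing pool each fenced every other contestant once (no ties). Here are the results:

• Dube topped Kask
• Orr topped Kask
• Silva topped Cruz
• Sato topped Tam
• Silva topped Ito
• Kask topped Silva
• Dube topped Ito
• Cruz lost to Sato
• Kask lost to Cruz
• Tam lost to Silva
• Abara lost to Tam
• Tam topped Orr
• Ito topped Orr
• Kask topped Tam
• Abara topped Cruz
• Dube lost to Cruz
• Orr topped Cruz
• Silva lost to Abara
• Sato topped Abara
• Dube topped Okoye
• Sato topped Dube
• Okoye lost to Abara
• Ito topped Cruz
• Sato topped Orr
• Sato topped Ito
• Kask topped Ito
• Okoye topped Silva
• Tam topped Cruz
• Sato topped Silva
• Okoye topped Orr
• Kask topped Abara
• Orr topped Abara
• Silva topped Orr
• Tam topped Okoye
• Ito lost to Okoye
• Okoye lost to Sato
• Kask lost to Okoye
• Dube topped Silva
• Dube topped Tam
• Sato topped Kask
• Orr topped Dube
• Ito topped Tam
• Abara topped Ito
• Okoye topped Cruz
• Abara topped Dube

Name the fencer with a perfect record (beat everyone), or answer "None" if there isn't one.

Sato has 9 wins out of 9 opponents — a perfect record.

Sato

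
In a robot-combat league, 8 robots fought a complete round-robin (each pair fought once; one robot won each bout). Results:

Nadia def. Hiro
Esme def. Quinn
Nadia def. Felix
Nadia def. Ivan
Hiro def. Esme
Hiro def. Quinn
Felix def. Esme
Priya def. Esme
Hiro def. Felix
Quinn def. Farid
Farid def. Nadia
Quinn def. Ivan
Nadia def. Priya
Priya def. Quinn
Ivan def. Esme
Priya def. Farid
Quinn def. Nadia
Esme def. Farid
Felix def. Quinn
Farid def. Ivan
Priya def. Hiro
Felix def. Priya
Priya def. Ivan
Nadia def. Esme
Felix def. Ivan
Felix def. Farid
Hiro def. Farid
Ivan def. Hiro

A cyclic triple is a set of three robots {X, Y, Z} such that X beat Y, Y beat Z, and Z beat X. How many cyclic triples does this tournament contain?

Win totals: Esme 2, Nadia 5, Hiro 4, Ivan 2, Quinn 3, Felix 5, Priya 5, Farid 2.
A robot with w wins dominates both others in C(w,2) triples; summing gives 1 + 10 + 6 + 1 + 3 + 10 + 10 + 1 = 42 transitive triples.
Total triples C(8,3) = 56, so cyclic triples = 56 − 42 = 14.

14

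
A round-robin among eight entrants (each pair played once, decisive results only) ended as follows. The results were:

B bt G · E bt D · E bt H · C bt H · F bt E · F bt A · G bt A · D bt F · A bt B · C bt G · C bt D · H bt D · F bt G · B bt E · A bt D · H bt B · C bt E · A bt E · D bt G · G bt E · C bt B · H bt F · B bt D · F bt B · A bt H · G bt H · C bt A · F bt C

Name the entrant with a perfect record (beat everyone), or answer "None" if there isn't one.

None

Highest win total is C with 6 (out of 7 possible).
C lost to F, so no entrant went undefeated.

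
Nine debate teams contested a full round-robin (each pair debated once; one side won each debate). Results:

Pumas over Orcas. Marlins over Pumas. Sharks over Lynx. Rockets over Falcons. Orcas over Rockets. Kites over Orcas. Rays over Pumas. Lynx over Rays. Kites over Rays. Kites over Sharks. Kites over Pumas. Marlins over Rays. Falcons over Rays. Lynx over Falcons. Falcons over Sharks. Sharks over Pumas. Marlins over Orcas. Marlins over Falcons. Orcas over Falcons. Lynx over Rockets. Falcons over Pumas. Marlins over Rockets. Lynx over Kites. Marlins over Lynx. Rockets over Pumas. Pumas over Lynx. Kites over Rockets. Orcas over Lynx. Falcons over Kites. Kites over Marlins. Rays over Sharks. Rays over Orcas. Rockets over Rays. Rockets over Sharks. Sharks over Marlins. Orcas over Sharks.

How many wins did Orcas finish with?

4

Orcas' results: beat Lynx, Sharks, Falcons, Rockets; lost to Rays, Marlins, Pumas, Kites.
That is 4 wins.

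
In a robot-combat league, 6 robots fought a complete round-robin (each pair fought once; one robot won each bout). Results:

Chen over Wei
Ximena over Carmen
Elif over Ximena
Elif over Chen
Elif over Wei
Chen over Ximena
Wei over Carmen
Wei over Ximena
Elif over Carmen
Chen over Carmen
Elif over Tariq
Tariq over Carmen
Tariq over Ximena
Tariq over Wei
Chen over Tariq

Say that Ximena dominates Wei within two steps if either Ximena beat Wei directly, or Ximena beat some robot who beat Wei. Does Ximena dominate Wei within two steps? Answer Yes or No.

No

Ximena did not beat Wei directly.
Ximena beat Carmen, but each of them lost to Wei. No two-step path.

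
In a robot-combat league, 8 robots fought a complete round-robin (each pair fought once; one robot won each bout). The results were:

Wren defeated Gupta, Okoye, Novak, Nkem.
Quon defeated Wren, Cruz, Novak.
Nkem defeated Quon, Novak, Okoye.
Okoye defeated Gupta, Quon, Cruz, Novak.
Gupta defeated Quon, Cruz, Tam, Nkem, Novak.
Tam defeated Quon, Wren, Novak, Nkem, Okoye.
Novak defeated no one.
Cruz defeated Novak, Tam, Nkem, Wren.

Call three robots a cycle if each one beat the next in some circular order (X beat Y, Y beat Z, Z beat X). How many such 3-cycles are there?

12

Win totals: Cruz 4, Nkem 3, Quon 3, Gupta 5, Tam 5, Novak 0, Okoye 4, Wren 4.
A robot with w wins dominates both others in C(w,2) triples; summing gives 6 + 3 + 3 + 10 + 10 + 0 + 6 + 6 = 44 transitive triples.
Total triples C(8,3) = 56, so cyclic triples = 56 − 44 = 12.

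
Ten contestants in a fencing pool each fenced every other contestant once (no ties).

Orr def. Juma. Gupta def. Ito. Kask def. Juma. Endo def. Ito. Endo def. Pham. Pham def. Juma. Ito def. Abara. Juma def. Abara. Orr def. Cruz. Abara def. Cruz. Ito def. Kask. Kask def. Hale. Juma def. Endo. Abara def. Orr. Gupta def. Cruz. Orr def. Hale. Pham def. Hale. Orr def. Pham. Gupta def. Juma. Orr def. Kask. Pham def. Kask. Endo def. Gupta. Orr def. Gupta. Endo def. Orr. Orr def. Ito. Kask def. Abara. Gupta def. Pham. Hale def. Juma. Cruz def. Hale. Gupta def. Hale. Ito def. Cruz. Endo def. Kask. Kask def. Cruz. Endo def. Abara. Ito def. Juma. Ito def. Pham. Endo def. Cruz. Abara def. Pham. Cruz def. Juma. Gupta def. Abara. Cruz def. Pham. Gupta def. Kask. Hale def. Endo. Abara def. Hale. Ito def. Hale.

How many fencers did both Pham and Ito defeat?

3

Pham beat: Kask, Hale, Juma.
Ito beat: Kask, Abara, Hale, Juma, Cruz, Pham.
Both beat: Kask, Hale, Juma — 3.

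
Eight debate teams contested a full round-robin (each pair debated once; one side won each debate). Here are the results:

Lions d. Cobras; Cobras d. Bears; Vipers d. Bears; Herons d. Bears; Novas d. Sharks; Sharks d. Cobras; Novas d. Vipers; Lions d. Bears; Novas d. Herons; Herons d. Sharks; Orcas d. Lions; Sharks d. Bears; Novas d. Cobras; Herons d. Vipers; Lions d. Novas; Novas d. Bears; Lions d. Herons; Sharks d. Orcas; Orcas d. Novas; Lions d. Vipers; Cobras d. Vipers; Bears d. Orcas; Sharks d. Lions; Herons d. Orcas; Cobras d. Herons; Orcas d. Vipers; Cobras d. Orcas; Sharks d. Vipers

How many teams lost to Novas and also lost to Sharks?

3

Novas beat: Vipers, Bears, Sharks, Cobras, Herons.
Sharks beat: Lions, Vipers, Bears, Orcas, Cobras.
Both beat: Vipers, Bears, Cobras — 3.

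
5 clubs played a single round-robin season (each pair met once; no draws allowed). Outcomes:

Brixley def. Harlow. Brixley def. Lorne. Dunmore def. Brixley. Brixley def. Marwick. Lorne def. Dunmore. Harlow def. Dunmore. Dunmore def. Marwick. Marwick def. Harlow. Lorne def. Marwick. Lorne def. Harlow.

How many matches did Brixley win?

3

Brixley's results: beat Harlow, Lorne, Marwick; lost to Dunmore.
That is 3 wins.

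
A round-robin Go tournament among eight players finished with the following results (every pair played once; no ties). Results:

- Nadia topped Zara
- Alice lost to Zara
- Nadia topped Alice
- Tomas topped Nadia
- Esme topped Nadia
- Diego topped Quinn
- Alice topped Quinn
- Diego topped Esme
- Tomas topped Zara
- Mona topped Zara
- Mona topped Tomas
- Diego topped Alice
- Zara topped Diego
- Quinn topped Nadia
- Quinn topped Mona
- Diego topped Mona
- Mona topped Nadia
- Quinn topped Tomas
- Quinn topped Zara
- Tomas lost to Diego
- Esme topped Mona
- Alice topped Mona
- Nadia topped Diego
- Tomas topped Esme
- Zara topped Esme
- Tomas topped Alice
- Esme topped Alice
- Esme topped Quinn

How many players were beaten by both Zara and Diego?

2

Zara beat: Alice, Diego, Esme.
Diego beat: Quinn, Alice, Esme, Tomas, Mona.
Both beat: Alice, Esme — 2.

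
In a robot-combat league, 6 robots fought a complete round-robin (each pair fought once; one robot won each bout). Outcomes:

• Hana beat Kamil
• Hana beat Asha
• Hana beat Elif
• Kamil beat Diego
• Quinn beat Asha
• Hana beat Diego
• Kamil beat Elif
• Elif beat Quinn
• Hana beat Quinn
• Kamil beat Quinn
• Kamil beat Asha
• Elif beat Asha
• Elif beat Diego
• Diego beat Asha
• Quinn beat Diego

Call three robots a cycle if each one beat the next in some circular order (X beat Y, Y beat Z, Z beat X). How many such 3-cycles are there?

0

Of the C(6,3) = 20 triples, the cyclic ones are: none.
That is 0.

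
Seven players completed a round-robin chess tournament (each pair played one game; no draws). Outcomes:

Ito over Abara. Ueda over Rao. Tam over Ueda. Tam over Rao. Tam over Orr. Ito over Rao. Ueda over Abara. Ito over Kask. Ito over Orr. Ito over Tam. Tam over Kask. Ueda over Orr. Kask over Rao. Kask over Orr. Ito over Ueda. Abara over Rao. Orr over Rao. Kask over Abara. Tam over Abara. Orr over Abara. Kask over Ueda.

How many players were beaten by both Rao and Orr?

0

Rao beat: no one.
Orr beat: Rao, Abara.
No one was beaten by both.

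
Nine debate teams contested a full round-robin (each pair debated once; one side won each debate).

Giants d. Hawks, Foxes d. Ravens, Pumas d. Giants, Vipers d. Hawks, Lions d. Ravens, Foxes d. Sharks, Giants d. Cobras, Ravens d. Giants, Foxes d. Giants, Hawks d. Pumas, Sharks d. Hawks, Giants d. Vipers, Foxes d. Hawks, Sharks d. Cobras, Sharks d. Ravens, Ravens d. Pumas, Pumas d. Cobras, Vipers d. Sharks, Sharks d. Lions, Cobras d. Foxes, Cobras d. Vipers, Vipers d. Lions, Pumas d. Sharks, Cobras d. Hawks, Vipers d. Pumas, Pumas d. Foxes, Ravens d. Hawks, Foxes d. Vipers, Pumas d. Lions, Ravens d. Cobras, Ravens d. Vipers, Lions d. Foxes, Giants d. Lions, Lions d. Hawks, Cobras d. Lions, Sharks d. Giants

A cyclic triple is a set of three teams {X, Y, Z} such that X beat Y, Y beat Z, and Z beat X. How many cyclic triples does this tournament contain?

23

Win totals: Pumas 5, Lions 3, Vipers 4, Giants 4, Hawks 1, Foxes 5, Sharks 5, Ravens 5, Cobras 4.
A team with w wins dominates both others in C(w,2) triples; summing gives 10 + 3 + 6 + 6 + 0 + 10 + 10 + 10 + 6 = 61 transitive triples.
Total triples C(9,3) = 84, so cyclic triples = 84 − 61 = 23.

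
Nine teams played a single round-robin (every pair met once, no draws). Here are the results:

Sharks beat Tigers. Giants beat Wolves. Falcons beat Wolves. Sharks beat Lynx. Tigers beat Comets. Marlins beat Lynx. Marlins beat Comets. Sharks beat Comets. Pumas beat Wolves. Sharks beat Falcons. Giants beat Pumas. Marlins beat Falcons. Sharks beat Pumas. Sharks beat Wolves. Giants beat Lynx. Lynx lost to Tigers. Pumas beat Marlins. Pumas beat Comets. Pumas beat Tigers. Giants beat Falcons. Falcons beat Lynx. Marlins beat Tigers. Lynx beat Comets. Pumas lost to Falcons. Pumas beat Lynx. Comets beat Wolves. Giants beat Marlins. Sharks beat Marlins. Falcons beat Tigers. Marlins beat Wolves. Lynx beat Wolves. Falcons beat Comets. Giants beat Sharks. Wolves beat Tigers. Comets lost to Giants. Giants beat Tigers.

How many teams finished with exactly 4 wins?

Win totals: Pumas 5, Tigers 2, Marlins 5, Lynx 2, Giants 8, Sharks 7, Wolves 1, Comets 1, Falcons 5.
No team has exactly 4 wins.

0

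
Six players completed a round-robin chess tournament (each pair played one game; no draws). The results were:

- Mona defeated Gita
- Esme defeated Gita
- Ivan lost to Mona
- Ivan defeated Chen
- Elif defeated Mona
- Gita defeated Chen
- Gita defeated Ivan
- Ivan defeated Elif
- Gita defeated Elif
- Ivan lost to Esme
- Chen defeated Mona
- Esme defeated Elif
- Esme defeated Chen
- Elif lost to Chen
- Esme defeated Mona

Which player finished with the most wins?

Esme

Win totals: Elif 1, Esme 5, Mona 2, Gita 3, Ivan 2, Chen 2.
Esme leads with 5 wins (next highest: 3).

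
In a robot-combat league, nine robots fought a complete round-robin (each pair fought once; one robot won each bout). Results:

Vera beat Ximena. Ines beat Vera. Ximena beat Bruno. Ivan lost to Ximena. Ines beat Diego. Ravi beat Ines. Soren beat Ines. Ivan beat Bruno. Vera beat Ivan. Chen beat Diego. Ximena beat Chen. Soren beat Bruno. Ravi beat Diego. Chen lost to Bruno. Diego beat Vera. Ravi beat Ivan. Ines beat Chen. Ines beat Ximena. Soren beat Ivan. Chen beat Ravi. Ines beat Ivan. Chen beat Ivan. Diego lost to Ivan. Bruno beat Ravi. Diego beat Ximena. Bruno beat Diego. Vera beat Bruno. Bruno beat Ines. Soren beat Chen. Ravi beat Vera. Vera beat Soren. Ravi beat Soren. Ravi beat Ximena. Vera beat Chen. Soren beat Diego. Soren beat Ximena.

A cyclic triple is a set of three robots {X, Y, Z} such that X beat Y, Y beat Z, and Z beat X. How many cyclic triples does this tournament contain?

Win totals: Diego 2, Vera 5, Ines 5, Bruno 4, Ximena 3, Soren 6, Ravi 6, Chen 3, Ivan 2.
A robot with w wins dominates both others in C(w,2) triples; summing gives 1 + 10 + 10 + 6 + 3 + 15 + 15 + 3 + 1 = 64 transitive triples.
Total triples C(9,3) = 84, so cyclic triples = 84 − 64 = 20.

20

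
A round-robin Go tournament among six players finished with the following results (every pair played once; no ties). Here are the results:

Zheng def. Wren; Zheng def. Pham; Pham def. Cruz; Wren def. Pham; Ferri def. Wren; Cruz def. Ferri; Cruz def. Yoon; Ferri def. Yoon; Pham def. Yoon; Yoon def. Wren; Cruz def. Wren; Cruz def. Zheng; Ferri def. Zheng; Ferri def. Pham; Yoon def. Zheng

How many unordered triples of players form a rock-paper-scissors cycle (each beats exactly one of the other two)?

5

Of the C(6,3) = 20 triples, the cyclic ones are: {Wren, Pham, Cruz}; {Wren, Pham, Yoon}; {Pham, Zheng, Cruz}; {Pham, Zheng, Yoon}; {Pham, Cruz, Ferri}.
That is 5.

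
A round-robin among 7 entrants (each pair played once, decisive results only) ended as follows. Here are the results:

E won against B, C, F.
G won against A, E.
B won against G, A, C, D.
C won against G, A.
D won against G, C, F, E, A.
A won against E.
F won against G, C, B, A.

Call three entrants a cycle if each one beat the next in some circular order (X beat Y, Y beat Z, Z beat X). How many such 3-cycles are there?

8

Win totals: A 1, B 4, C 2, D 5, E 3, F 4, G 2.
An entrant with w wins dominates both others in C(w,2) triples; summing gives 0 + 6 + 1 + 10 + 3 + 6 + 1 = 27 transitive triples.
Total triples C(7,3) = 35, so cyclic triples = 35 − 27 = 8.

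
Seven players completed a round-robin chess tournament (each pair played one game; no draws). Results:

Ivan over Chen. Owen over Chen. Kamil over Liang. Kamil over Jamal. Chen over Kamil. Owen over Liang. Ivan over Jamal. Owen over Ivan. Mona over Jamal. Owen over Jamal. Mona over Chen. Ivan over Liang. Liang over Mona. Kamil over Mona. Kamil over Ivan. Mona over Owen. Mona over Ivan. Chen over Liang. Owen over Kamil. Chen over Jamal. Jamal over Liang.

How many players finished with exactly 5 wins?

1

Win totals: Chen 3, Jamal 1, Kamil 4, Owen 5, Liang 1, Mona 4, Ivan 3.
Exactly 5: Owen — 1 player.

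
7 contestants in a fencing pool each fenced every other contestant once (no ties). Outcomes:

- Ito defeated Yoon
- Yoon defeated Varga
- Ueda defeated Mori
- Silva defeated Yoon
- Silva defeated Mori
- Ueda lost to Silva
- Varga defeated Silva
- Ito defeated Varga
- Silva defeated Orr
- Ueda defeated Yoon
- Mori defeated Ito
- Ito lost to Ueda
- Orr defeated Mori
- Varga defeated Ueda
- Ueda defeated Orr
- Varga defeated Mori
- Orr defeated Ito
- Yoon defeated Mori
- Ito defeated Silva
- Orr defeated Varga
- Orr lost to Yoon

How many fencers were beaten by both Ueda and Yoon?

Ueda beat: Yoon, Ito, Mori, Orr.
Yoon beat: Varga, Mori, Orr.
Both beat: Mori, Orr — 2.

2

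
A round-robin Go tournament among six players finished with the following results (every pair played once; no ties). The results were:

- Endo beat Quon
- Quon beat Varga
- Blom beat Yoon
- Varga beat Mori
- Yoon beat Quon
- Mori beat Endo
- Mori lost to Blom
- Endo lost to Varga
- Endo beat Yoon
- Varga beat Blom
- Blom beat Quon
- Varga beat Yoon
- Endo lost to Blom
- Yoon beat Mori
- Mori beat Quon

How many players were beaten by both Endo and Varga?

1

Endo beat: Quon, Yoon.
Varga beat: Mori, Blom, Yoon, Endo.
Both beat: Yoon — 1.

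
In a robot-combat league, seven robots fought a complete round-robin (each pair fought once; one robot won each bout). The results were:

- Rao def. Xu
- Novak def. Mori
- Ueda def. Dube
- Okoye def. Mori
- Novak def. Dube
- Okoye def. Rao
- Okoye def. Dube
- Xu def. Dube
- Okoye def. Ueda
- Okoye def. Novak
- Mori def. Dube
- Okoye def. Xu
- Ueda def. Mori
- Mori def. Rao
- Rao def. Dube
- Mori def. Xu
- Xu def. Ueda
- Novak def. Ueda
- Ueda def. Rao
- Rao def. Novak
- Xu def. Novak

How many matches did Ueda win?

3

Ueda's results: beat Rao, Dube, Mori; lost to Xu, Novak, Okoye.
That is 3 wins.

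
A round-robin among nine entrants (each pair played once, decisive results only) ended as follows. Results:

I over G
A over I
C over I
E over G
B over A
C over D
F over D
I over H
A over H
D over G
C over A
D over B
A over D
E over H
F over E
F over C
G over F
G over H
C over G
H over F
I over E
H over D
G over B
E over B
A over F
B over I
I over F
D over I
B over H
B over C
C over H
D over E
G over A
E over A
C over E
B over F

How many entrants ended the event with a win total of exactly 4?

Win totals: A 4, B 5, C 6, D 4, E 4, F 3, G 4, H 2, I 4.
Exactly 4: A, D, E, G, I — 5 entrants.

5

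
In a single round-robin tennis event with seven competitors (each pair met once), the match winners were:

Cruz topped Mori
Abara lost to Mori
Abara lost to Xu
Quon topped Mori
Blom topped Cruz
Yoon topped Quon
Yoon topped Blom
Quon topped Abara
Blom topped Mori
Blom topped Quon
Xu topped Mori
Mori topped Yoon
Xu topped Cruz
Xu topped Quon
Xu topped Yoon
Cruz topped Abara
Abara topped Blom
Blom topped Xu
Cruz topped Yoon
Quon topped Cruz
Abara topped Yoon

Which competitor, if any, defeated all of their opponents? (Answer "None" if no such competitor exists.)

None

Highest win total is Xu with 5 (out of 6 possible).
Xu lost to Blom, so no competitor went undefeated.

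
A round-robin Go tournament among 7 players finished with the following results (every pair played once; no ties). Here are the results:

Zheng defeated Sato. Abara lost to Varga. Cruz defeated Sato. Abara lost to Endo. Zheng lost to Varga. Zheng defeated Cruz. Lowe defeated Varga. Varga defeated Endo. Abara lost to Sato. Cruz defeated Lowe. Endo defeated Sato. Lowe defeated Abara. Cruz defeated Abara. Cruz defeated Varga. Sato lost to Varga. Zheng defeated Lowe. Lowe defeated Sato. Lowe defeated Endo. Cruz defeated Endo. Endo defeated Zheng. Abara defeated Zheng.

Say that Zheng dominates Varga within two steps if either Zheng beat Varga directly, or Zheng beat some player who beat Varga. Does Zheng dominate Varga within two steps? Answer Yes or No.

Zheng did not beat Varga directly.
Zheng beat Cruz, Lowe, Sato. Of those, Cruz beat Varga.

Yes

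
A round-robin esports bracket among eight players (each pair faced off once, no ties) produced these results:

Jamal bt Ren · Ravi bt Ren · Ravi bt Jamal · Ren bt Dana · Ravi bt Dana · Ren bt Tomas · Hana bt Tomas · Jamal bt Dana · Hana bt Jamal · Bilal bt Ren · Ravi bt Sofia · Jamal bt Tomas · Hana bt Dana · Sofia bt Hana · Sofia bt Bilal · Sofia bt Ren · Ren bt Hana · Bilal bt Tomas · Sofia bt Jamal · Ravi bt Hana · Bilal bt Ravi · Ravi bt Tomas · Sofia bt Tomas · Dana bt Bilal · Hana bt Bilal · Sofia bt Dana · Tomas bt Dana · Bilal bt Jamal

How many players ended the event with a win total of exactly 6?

2

Win totals: Bilal 4, Ren 3, Ravi 6, Jamal 3, Tomas 1, Sofia 6, Dana 1, Hana 4.
Exactly 6: Ravi, Sofia — 2 players.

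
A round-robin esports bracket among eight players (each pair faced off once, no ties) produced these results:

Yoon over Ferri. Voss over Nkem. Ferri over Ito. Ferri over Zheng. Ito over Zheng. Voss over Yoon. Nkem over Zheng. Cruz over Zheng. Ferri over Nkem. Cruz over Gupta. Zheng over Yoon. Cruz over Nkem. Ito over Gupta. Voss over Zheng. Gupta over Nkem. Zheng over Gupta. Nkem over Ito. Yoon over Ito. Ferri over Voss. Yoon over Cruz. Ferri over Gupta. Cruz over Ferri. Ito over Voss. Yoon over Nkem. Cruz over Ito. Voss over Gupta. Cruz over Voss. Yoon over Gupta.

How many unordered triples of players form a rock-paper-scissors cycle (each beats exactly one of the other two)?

10

Win totals: Nkem 2, Yoon 5, Voss 4, Ferri 5, Ito 3, Gupta 1, Cruz 6, Zheng 2.
A player with w wins dominates both others in C(w,2) triples; summing gives 1 + 10 + 6 + 10 + 3 + 0 + 15 + 1 = 46 transitive triples.
Total triples C(8,3) = 56, so cyclic triples = 56 − 46 = 10.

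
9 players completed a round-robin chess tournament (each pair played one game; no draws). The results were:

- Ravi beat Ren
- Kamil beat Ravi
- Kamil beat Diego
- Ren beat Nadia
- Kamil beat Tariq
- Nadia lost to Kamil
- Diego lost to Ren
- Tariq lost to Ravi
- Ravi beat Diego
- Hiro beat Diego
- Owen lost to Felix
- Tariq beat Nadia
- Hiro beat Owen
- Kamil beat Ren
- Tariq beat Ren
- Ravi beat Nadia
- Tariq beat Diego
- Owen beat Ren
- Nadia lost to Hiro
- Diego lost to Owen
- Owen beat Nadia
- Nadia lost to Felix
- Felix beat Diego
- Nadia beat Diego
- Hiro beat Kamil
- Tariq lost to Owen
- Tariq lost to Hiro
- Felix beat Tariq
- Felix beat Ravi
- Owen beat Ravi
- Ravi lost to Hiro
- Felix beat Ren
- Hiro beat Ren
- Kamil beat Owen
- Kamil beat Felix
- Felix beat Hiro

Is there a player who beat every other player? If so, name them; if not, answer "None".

Highest win total is Kamil with 7 (out of 8 possible).
Kamil lost to Hiro, so no player went undefeated.

None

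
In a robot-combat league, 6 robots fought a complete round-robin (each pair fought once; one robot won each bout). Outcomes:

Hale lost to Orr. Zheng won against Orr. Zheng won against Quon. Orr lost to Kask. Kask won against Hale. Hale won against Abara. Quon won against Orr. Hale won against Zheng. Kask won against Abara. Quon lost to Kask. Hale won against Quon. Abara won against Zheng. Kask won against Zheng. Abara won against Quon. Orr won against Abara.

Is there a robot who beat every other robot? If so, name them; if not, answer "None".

Kask has 5 wins out of 5 opponents — a perfect record.

Kask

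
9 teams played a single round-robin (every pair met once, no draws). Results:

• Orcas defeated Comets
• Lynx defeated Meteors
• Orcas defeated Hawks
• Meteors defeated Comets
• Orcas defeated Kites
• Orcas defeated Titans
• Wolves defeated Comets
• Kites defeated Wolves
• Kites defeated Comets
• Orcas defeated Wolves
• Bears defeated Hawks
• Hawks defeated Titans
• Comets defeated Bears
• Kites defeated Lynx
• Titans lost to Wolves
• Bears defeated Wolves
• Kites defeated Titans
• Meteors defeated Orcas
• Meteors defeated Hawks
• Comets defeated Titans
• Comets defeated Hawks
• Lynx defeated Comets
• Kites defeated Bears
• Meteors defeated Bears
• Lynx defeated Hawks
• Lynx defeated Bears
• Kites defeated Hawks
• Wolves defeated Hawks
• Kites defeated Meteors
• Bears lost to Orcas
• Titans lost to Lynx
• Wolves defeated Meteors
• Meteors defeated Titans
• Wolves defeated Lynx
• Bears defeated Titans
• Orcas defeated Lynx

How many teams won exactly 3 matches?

Win totals: Orcas 7, Hawks 1, Lynx 5, Bears 3, Meteors 5, Comets 3, Titans 0, Wolves 5, Kites 7.
Exactly 3: Bears, Comets — 2 teams.

2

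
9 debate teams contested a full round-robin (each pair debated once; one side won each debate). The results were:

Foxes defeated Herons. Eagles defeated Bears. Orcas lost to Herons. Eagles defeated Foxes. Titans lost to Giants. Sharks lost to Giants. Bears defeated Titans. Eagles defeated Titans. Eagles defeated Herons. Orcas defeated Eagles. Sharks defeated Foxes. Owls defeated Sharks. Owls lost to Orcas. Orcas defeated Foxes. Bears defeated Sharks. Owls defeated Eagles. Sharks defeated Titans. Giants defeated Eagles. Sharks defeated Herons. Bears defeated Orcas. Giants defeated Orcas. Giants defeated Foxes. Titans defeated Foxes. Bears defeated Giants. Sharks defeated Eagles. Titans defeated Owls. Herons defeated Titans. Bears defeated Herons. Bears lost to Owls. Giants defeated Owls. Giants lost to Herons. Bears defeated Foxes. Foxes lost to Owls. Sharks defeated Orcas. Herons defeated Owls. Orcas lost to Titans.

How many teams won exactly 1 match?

Win totals: Eagles 4, Sharks 5, Giants 6, Foxes 1, Orcas 3, Titans 3, Herons 4, Bears 6, Owls 4.
Exactly 1: Foxes — 1 team.

1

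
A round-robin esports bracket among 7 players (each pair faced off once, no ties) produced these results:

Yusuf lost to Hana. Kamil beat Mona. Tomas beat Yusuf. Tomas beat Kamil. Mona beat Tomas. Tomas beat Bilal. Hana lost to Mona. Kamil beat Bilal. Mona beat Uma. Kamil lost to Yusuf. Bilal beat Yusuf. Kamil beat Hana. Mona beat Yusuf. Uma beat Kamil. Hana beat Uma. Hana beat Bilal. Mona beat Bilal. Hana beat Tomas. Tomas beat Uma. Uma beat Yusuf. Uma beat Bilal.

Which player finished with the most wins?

Win totals: Yusuf 1, Uma 3, Mona 5, Hana 4, Tomas 4, Kamil 3, Bilal 1.
Mona leads with 5 wins (next highest: 4).

Mona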